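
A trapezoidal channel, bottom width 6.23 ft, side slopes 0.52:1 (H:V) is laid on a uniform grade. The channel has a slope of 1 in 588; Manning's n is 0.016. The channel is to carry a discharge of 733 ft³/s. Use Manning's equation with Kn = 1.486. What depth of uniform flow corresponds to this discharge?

y_n = 8.06 ft

Manning's equation rearranged: A R^(2/3) = nQ / (1.486·√S) = 0.016 × 733 / (1.486 × √0.001701) = 191.4.
At y = 8.84 ft: A R^(2/3) = 227.3 — high.
At y = 6.22 ft: A R^(2/3) = 119.9 — low.
At y = 8.06 ft: A R^(2/3) = 191.5 — matches.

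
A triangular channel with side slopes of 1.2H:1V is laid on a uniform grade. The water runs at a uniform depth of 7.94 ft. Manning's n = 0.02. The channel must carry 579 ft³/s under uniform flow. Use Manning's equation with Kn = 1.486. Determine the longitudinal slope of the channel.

For a triangular section with side slope z = 1.2: A = zy² = 1.2×7.94² = 75.65 ft²; P = 2y√(1+z²) = 2×7.94×1.562 = 24.81 ft.
Hydraulic radius R = A/P = 75.65/24.81 = 3.05 ft.
From Manning's equation, S = [nQ / (1.486 A R^(2/3))]² = [0.02 × 579 / (1.486 × 75.65 × 3.05^(2/3))]² = 0.0024.

S = 0.0024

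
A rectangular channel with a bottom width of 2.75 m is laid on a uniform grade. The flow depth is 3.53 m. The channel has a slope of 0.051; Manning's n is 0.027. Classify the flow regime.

supercritical

Flow area A = b·y = 2.75 × 3.53 = 9.707 m². Wetted perimeter P = b + 2y = 2.75 + 2×3.53 = 9.81 m.
Hydraulic radius R = A/P = 9.707/9.81 = 0.9896 m.
V = (1/n) R^(2/3) √S = (1/0.027) × 0.9896^(2/3) × √0.051 = 8.306 m/s. Hydraulic depth D_h = A/T = 9.707/2.75 = 3.53 m.
Froude number Fr = V/√(g·D_h) = 8.306/√(9.81×3.53) = 1.41, which is greater than 1, so the flow is supercritical.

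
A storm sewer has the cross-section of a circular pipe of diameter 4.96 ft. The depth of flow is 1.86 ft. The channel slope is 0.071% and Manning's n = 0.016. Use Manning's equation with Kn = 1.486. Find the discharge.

For a circular section of diameter D = 4.96 ft at depth y = 1.86 ft, the central angle is θ = 2 arccos(1 − 2y/D) = 2.636 rad. Then A = (D²/8)(θ − sin θ) = 6.618 ft² and P = Dθ/2 = 6.538 ft.
Hydraulic radius R = A/P = 6.618/6.538 = 1.012 ft.
Manning's equation: Q = (1.486/n) A R^(2/3) S^(1/2) = (1.486/0.016) × 6.618 × 1.012^(2/3) × 0.00071^(1/2) = 16.5 ft³/s.

Q = 16.5 ft³/s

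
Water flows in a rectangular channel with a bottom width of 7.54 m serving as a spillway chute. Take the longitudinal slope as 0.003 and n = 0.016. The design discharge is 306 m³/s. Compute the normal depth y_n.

y_n = 6.61 m

Manning's equation rearranged: A R^(2/3) = nQ / (1·√S) = 0.016 × 306 / (√0.003) = 89.39.
At y = 7.75 m: A R^(2/3) = 108.7 — over.
At y = 5.39 m: A R^(2/3) = 69.13 — short.
At y = 6.61 m: A R^(2/3) = 89.36 — close enough.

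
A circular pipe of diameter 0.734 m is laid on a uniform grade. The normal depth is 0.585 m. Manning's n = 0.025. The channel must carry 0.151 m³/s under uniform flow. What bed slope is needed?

For a circular section of diameter D = 0.734 m at depth y = 0.585 m, the central angle is θ = 2 arccos(1 − 2y/D) = 4.414 rad. Then A = (D²/8)(θ − sin θ) = 0.3616 m² and P = Dθ/2 = 1.62 m.
Hydraulic radius R = A/P = 0.3616/1.62 = 0.2232 m.
From Manning's equation, S = [nQ / (1 A R^(2/3))]² = [0.025 × 0.151 / (1 × 0.3616 × 0.2232^(2/3))]² = 0.000805.

S = 0.000805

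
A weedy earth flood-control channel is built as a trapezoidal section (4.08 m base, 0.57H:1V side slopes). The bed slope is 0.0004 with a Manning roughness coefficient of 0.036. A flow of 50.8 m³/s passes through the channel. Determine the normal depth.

y_n = 6.3 m

Manning's equation rearranged: A R^(2/3) = nQ / (1·√S) = 0.036 × 50.8 / (√0.0004) = 91.44.
At y = 4.46 m: A R^(2/3) = 47.79 — too small.
At y = 8.04 m: A R^(2/3) = 147.5 — too large.
At y = 6.3 m: A R^(2/3) = 91.39 — close enough.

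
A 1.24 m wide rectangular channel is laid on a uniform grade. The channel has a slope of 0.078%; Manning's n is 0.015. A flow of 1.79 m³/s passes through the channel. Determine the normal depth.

Manning's equation rearranged: A R^(2/3) = nQ / (1·√S) = 0.015 × 1.79 / (√0.00078) = 0.9614.
Try y = 1.74 m: A R^(2/3) = 1.28 — too large.
Try y = 0.956 m: A R^(2/3) = 0.6176 — too small.
Try y = 1.37 m: A R^(2/3) = 0.963 — matches.

y_n = 1.37 m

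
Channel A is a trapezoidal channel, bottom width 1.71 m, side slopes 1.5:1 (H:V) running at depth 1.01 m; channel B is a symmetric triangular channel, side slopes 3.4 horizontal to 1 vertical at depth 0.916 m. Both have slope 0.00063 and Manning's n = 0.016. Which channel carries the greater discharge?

Channel A: With bottom width b = 1.71 m and side slope z = 1.5: A = (b + zy)y = (1.71 + 1.5×1.01)×1.01 = 3.257 m²; P = b + 2y√(1+z²) = 1.71 + 2×1.01×1.803 = 5.352 m. Hydraulic radius R = A/P = 3.257/5.352 = 0.6086 m. Q_A = (1/0.016)·3.257·0.6086^(2/3)·√0.00063 = 3.67 m³/s.
Channel B: For a triangular section with side slope z = 3.4: A = zy² = 3.4×0.916² = 2.853 m²; P = 2y√(1+z²) = 2×0.916×3.544 = 6.493 m. Hydraulic radius R = A/P = 2.853/6.493 = 0.4394 m. Q_B = (1/0.016)·2.853·0.4394^(2/3)·√0.00063 = 2.587 m³/s.
Q_A = 3.67 m³/s vs Q_B = 2.587 m³/s, so channel A carries more.

channel A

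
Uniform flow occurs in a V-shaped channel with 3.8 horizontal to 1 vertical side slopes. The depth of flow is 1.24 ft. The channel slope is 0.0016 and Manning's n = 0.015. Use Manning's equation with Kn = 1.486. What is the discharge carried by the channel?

Q = 16.5 ft³/s

For a triangular section with side slope z = 3.8: A = zy² = 3.8×1.24² = 5.843 ft²; P = 2y√(1+z²) = 2×1.24×3.929 = 9.745 ft.
Hydraulic radius R = A/P = 5.843/9.745 = 0.5996 ft.
Manning's equation: Q = (1.486/n) A R^(2/3) S^(1/2) = (1.486/0.015) × 5.843 × 0.5996^(2/3) × 0.0016^(1/2) = 16.5 ft³/s.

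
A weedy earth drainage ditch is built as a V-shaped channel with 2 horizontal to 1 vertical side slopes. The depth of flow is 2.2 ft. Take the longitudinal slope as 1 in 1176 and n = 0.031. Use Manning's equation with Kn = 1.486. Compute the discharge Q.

Q = 13.4 ft³/s

For a triangular section with side slope z = 2: A = zy² = 2×2.2² = 9.68 ft²; P = 2y√(1+z²) = 2×2.2×2.236 = 9.839 ft.
Hydraulic radius R = A/P = 9.68/9.839 = 0.9839 ft.
Manning's equation: Q = (1.486/n) A R^(2/3) S^(1/2) = (1.486/0.031) × 9.68 × 0.9839^(2/3) × 0.0008503^(1/2) = 13.4 ft³/s.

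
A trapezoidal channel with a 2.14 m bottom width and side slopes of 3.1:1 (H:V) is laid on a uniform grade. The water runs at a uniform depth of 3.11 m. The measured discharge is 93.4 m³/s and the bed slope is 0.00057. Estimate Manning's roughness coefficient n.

n = 0.013

With bottom width b = 2.14 m and side slope z = 3.1: A = (b + zy)y = (2.14 + 3.1×3.11)×3.11 = 36.64 m²; P = b + 2y√(1+z²) = 2.14 + 2×3.11×3.257 = 22.4 m.
Hydraulic radius R = A/P = 36.64/22.4 = 1.636 m.
Rearranging Manning's equation: n = (1/Q) A R^(2/3) S^(1/2) = (1/93.4) × 36.64 × 1.636^(2/3) × √0.00057 = 0.013.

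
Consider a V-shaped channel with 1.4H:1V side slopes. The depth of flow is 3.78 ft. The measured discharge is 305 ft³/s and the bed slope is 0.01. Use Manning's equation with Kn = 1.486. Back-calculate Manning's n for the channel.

n = 0.013

For a triangular section with side slope z = 1.4: A = zy² = 1.4×3.78² = 20 ft²; P = 2y√(1+z²) = 2×3.78×1.72 = 13.01 ft.
Hydraulic radius R = A/P = 20/13.01 = 1.538 ft.
Rearranging Manning's equation: n = (1.486/Q) A R^(2/3) S^(1/2) = (1.486/305) × 20 × 1.538^(2/3) × √0.01 = 0.013.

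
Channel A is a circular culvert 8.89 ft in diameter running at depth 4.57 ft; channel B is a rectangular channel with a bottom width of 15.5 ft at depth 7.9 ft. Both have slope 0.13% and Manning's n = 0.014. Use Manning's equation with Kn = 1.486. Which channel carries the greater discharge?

channel B

Channel A: For a circular section of diameter D = 8.89 ft at depth y = 4.57 ft, the central angle is θ = 2 arccos(1 − 2y/D) = 3.198 rad. Then A = (D²/8)(θ − sin θ) = 32.15 ft² and P = Dθ/2 = 14.21 ft. Hydraulic radius R = A/P = 32.15/14.21 = 2.262 ft. Q_A = (1.486/0.014)·32.15·2.262^(2/3)·√0.0013 = 212 ft³/s.
Channel B: Flow area A = b·y = 15.5 × 7.9 = 122.5 ft². Wetted perimeter P = b + 2y = 15.5 + 2×7.9 = 31.3 ft. Hydraulic radius R = A/P = 122.5/31.3 = 3.912 ft. Q_B = (1.486/0.014)·122.5·3.912^(2/3)·√0.0013 = 1163 ft³/s.
Q_A = 212 ft³/s vs Q_B = 1163 ft³/s, so channel B carries more.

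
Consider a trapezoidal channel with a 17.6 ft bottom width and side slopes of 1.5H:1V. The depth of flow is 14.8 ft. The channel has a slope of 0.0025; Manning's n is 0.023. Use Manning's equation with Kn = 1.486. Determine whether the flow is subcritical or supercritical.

With bottom width b = 17.6 ft and side slope z = 1.5: A = (b + zy)y = (17.6 + 1.5×14.8)×14.8 = 589 ft²; P = b + 2y√(1+z²) = 17.6 + 2×14.8×1.803 = 70.96 ft.
Hydraulic radius R = A/P = 589/70.96 = 8.301 ft.
V = (1.486/n) R^(2/3) √S = (1.486/0.023) × 8.301^(2/3) × √0.0025 = 13.24 ft/s. Hydraulic depth D_h = A/T = 589/62 = 9.501 ft.
Froude number Fr = V/√(g·D_h) = 13.24/√(32.2×9.501) = 0.757, which is less than 1, so the flow is subcritical.

subcritical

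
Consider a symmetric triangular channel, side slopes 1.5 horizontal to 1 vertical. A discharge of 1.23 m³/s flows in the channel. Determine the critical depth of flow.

At critical depth, Q² T / (g A³) = 1, i.e. A³/T = Q²/g = 1.23²/9.81 = 0.1542.
Try y = 0.53 m: A³/T = 0.04705 — too small.
Try y = 0.796 m: A³/T = 0.3595 — too large.
Try y = 0.672 m: A³/T = 0.1542 — ≈ 0.1542.

y_c = 0.672 m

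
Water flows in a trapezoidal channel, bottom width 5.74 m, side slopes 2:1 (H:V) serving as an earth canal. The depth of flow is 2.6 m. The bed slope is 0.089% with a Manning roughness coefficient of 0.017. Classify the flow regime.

With bottom width b = 5.74 m and side slope z = 2: A = (b + zy)y = (5.74 + 2×2.6)×2.6 = 28.44 m²; P = b + 2y√(1+z²) = 5.74 + 2×2.6×2.236 = 17.37 m.
Hydraulic radius R = A/P = 28.44/17.37 = 1.638 m.
V = (1/n) R^(2/3) √S = (1/0.017) × 1.638^(2/3) × √0.00089 = 2.438 m/s. Hydraulic depth D_h = A/T = 28.44/16.14 = 1.762 m.
Froude number Fr = V/√(g·D_h) = 2.438/√(9.81×1.762) = 0.586, which is less than 1, so the flow is subcritical.

subcritical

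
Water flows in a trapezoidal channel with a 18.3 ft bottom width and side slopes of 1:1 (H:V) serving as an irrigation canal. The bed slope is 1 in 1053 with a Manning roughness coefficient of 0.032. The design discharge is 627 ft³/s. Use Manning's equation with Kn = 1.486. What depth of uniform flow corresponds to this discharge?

Manning's equation rearranged: A R^(2/3) = nQ / (1.486·√S) = 0.032 × 627 / (1.486 × √0.0009497) = 438.1.
Trying y = 5.73 ft: A R^(2/3) = 346.4 — too small.
Trying y = 7.84 ft: A R^(2/3) = 604.3 — too large.
Trying y = 6.55 ft: A R^(2/3) = 438.4 — matches.

y_n = 6.55 ft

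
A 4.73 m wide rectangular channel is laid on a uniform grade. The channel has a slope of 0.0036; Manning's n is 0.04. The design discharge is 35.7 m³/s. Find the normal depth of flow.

y_n = 3.89 m

Manning's equation rearranged: A R^(2/3) = nQ / (1·√S) = 0.04 × 35.7 / (√0.0036) = 23.8.
Try y = 4.97 m: A R^(2/3) = 32.19 — too large.
Try y = 2.69 m: A R^(2/3) = 14.83 — too small.
Try y = 3.89 m: A R^(2/3) = 23.8 — close enough.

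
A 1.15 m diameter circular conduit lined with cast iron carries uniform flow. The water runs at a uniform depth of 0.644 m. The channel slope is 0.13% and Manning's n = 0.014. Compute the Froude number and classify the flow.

subcritical

For a circular section of diameter D = 1.15 m at depth y = 0.644 m, the central angle is θ = 2 arccos(1 − 2y/D) = 3.382 rad. Then A = (D²/8)(θ − sin θ) = 0.5985 m² and P = Dθ/2 = 1.945 m.
Hydraulic radius R = A/P = 0.5985/1.945 = 0.3078 m.
V = (1/n) R^(2/3) √S = (1/0.014) × 0.3078^(2/3) × √0.0013 = 1.174 m/s. Hydraulic depth D_h = A/T = 0.5985/1.142 = 0.5242 m.
Froude number Fr = V/√(g·D_h) = 1.174/√(9.81×0.5242) = 0.518, which is less than 1, so the flow is subcritical.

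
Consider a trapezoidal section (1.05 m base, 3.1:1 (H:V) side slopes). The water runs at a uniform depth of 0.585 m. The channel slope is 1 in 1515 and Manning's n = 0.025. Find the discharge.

With bottom width b = 1.05 m and side slope z = 3.1: A = (b + zy)y = (1.05 + 3.1×0.585)×0.585 = 1.675 m²; P = b + 2y√(1+z²) = 1.05 + 2×0.585×3.257 = 4.861 m.
Hydraulic radius R = A/P = 1.675/4.861 = 0.3446 m.
Manning's equation: Q = (1/n) A R^(2/3) S^(1/2) = (1/0.025) × 1.675 × 0.3446^(2/3) × 0.0006601^(1/2) = 0.846 m³/s.

Q = 0.846 m³/s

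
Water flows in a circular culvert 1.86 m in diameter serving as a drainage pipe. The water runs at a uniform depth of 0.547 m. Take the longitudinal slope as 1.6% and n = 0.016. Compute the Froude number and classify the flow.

supercritical

For a circular section of diameter D = 1.86 m at depth y = 0.547 m, the central angle is θ = 2 arccos(1 − 2y/D) = 2.293 rad. Then A = (D²/8)(θ − sin θ) = 0.6669 m² and P = Dθ/2 = 2.132 m.
Hydraulic radius R = A/P = 0.6669/2.132 = 0.3128 m.
V = (1/n) R^(2/3) √S = (1/0.016) × 0.3128^(2/3) × √0.016 = 3.643 m/s. Hydraulic depth D_h = A/T = 0.6669/1.695 = 0.3935 m.
Froude number Fr = V/√(g·D_h) = 3.643/√(9.81×0.3935) = 1.85, which is greater than 1, so the flow is supercritical.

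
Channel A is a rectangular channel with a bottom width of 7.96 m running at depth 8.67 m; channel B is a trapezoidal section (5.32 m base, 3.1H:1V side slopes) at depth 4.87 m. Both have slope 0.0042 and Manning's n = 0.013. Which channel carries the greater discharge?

channel B

Channel A: Flow area A = b·y = 7.96 × 8.67 = 69.01 m². Wetted perimeter P = b + 2y = 7.96 + 2×8.67 = 25.3 m. Hydraulic radius R = A/P = 69.01/25.3 = 2.728 m. Q_A = (1/0.013)·69.01·2.728^(2/3)·√0.0042 = 671.7 m³/s.
Channel B: With bottom width b = 5.32 m and side slope z = 3.1: A = (b + zy)y = (5.32 + 3.1×4.87)×4.87 = 99.43 m²; P = b + 2y√(1+z²) = 5.32 + 2×4.87×3.257 = 37.05 m. Hydraulic radius R = A/P = 99.43/37.05 = 2.684 m. Q_B = (1/0.013)·99.43·2.684^(2/3)·√0.0042 = 957.3 m³/s.
Q_A = 671.7 m³/s vs Q_B = 957.3 m³/s, so channel B carries more.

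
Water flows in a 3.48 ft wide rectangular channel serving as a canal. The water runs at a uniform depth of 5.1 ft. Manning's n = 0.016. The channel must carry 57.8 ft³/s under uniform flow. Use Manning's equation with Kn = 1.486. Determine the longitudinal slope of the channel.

Flow area A = b·y = 3.48 × 5.1 = 17.75 ft². Wetted perimeter P = b + 2y = 3.48 + 2×5.1 = 13.68 ft.
Hydraulic radius R = A/P = 17.75/13.68 = 1.297 ft.
From Manning's equation, S = [nQ / (1.486 A R^(2/3))]² = [0.016 × 57.8 / (1.486 × 17.75 × 1.297^(2/3))]² = 0.000869.

S = 0.000869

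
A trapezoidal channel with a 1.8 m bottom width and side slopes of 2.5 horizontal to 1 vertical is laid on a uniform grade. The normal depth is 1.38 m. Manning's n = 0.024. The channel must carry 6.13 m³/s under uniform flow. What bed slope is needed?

With bottom width b = 1.8 m and side slope z = 2.5: A = (b + zy)y = (1.8 + 2.5×1.38)×1.38 = 7.245 m²; P = b + 2y√(1+z²) = 1.8 + 2×1.38×2.693 = 9.232 m.
Hydraulic radius R = A/P = 7.245/9.232 = 0.7848 m.
From Manning's equation, S = [nQ / (1 A R^(2/3))]² = [0.024 × 6.13 / (1 × 7.245 × 0.7848^(2/3))]² = 0.00057.

S = 0.00057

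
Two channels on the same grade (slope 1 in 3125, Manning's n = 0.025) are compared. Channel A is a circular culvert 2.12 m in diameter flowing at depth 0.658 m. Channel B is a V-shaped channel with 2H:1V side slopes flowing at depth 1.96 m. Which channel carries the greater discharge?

Channel A: For a circular section of diameter D = 2.12 m at depth y = 0.658 m, the central angle is θ = 2 arccos(1 − 2y/D) = 2.364 rad. Then A = (D²/8)(θ − sin θ) = 0.9336 m² and P = Dθ/2 = 2.505 m. Hydraulic radius R = A/P = 0.9336/2.505 = 0.3726 m. Q_A = (1/0.025)·0.9336·0.3726^(2/3)·√0.00032 = 0.3459 m³/s.
Channel B: For a triangular section with side slope z = 2: A = zy² = 2×1.96² = 7.683 m²; P = 2y√(1+z²) = 2×1.96×2.236 = 8.765 m. Hydraulic radius R = A/P = 7.683/8.765 = 0.8765 m. Q_B = (1/0.025)·7.683·0.8765^(2/3)·√0.00032 = 5.035 m³/s.
Q_A = 0.3459 m³/s vs Q_B = 5.035 m³/s, so channel B carries more.

channel B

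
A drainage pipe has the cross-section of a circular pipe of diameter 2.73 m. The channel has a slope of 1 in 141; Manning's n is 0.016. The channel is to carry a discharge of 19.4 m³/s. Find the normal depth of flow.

Manning's equation rearranged: A R^(2/3) = nQ / (1·√S) = 0.016 × 19.4 / (√0.007092) = 3.686.
At y = 1.36 m: A R^(2/3) = 2.255 — low.
At y = 2.28 m: A R^(2/3) = 4.611 — high.
At y = 1.87 m: A R^(2/3) = 3.691 — matches.

y_n = 1.87 m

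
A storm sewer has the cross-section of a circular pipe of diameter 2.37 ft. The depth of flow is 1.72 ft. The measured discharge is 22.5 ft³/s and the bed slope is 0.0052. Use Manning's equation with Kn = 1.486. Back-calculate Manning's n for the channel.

n = 0.013

For a circular section of diameter D = 2.37 ft at depth y = 1.72 ft, the central angle is θ = 2 arccos(1 − 2y/D) = 4.078 rad. Then A = (D²/8)(θ − sin θ) = 3.429 ft² and P = Dθ/2 = 4.833 ft.
Hydraulic radius R = A/P = 3.429/4.833 = 0.7095 ft.
Rearranging Manning's equation: n = (1.486/Q) A R^(2/3) S^(1/2) = (1.486/22.5) × 3.429 × 0.7095^(2/3) × √0.0052 = 0.013.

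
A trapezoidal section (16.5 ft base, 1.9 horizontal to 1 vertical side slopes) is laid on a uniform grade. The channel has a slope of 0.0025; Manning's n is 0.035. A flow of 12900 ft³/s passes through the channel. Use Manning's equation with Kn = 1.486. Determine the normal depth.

y_n = 21.3 ft

Manning's equation rearranged: A R^(2/3) = nQ / (1.486·√S) = 0.035 × 12900 / (1.486 × √0.0025) = 6077.
Try y = 24.5 ft: A R^(2/3) = 8405 — too large.
Try y = 15.2 ft: A R^(2/3) = 2858 — too small.
Try y = 21.3 ft: A R^(2/3) = 6089 — close enough.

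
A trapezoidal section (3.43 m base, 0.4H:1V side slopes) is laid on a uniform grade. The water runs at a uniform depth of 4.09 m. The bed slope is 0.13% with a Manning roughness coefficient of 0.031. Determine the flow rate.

Q = 34.2 m³/s

With bottom width b = 3.43 m and side slope z = 0.4: A = (b + zy)y = (3.43 + 0.4×4.09)×4.09 = 20.72 m²; P = b + 2y√(1+z²) = 3.43 + 2×4.09×1.077 = 12.24 m.
Hydraulic radius R = A/P = 20.72/12.24 = 1.693 m.
Manning's equation: Q = (1/n) A R^(2/3) S^(1/2) = (1/0.031) × 20.72 × 1.693^(2/3) × 0.0013^(1/2) = 34.2 m³/s.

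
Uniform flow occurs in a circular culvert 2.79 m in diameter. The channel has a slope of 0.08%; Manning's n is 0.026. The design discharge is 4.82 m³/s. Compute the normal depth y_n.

y_n = 2.11 m

Manning's equation rearranged: A R^(2/3) = nQ / (1·√S) = 0.026 × 4.82 / (√0.0008) = 4.431.
At y = 2.59 m: A R^(2/3) = 5.169 — over.
At y = 2.11 m: A R^(2/3) = 4.427 — close enough.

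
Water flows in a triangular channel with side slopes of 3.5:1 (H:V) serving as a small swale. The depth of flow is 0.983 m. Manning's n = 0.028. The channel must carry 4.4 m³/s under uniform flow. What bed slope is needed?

For a triangular section with side slope z = 3.5: A = zy² = 3.5×0.983² = 3.382 m²; P = 2y√(1+z²) = 2×0.983×3.64 = 7.156 m.
Hydraulic radius R = A/P = 3.382/7.156 = 0.4726 m.
From Manning's equation, S = [nQ / (1 A R^(2/3))]² = [0.028 × 4.4 / (1 × 3.382 × 0.4726^(2/3))]² = 0.0036.

S = 0.0036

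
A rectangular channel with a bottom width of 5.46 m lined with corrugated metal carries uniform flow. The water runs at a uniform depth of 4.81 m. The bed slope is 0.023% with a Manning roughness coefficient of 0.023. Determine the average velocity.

V = 0.954 m/s

Flow area A = b·y = 5.46 × 4.81 = 26.26 m². Wetted perimeter P = b + 2y = 5.46 + 2×4.81 = 15.08 m.
Hydraulic radius R = A/P = 26.26/15.08 = 1.742 m.
From Manning's equation, V = (1/n) R^(2/3) S^(1/2) = (1/0.023) × 1.742^(2/3) × 0.00023^(1/2) = 0.954 m/s.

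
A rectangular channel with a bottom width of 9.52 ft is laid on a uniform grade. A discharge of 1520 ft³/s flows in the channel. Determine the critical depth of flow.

y_c = 9.25 ft

For a rectangular channel, critical depth y_c = (q²/g)^(1/3) where q = Q/b = 1520/9.52 = 159.7 ft²/s.
So y_c = (159.7²/32.2)^(1/3) = 9.25 ft.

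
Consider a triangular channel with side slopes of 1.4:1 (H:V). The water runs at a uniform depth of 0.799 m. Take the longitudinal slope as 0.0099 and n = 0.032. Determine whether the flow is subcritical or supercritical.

For a triangular section with side slope z = 1.4: A = zy² = 1.4×0.799² = 0.8938 m²; P = 2y√(1+z²) = 2×0.799×1.72 = 2.749 m.
Hydraulic radius R = A/P = 0.8938/2.749 = 0.3251 m.
V = (1/n) R^(2/3) √S = (1/0.032) × 0.3251^(2/3) × √0.0099 = 1.47 m/s. Hydraulic depth D_h = A/T = 0.8938/2.237 = 0.3995 m.
Froude number Fr = V/√(g·D_h) = 1.47/√(9.81×0.3995) = 0.743, which is less than 1, so the flow is subcritical.

subcritical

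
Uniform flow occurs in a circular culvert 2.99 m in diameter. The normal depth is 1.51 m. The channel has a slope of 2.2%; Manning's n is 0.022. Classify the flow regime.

supercritical

For a circular section of diameter D = 2.99 m at depth y = 1.51 m, the central angle is θ = 2 arccos(1 − 2y/D) = 3.162 rad. Then A = (D²/8)(θ − sin θ) = 3.556 m² and P = Dθ/2 = 4.727 m.
Hydraulic radius R = A/P = 3.556/4.727 = 0.7522 m.
V = (1/n) R^(2/3) √S = (1/0.022) × 0.7522^(2/3) × √0.022 = 5.576 m/s. Hydraulic depth D_h = A/T = 3.556/2.99 = 1.189 m.
Froude number Fr = V/√(g·D_h) = 5.576/√(9.81×1.189) = 1.63, which is greater than 1, so the flow is supercritical.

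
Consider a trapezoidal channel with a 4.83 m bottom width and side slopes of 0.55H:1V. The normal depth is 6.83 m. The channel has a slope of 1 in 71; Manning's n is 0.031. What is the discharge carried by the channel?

With bottom width b = 4.83 m and side slope z = 0.55: A = (b + zy)y = (4.83 + 0.55×6.83)×6.83 = 58.65 m²; P = b + 2y√(1+z²) = 4.83 + 2×6.83×1.141 = 20.42 m.
Hydraulic radius R = A/P = 58.65/20.42 = 2.872 m.
Manning's equation: Q = (1/n) A R^(2/3) S^(1/2) = (1/0.031) × 58.65 × 2.872^(2/3) × 0.01408^(1/2) = 454 m³/s.

Q = 454 m³/s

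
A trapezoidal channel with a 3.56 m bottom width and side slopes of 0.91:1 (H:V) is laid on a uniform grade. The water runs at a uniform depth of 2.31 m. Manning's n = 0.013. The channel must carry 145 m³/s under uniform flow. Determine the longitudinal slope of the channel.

With bottom width b = 3.56 m and side slope z = 0.91: A = (b + zy)y = (3.56 + 0.91×2.31)×2.31 = 13.08 m²; P = b + 2y√(1+z²) = 3.56 + 2×2.31×1.352 = 9.807 m.
Hydraulic radius R = A/P = 13.08/9.807 = 1.334 m.
From Manning's equation, S = [nQ / (1 A R^(2/3))]² = [0.013 × 145 / (1 × 13.08 × 1.334^(2/3))]² = 0.0141.

S = 0.0141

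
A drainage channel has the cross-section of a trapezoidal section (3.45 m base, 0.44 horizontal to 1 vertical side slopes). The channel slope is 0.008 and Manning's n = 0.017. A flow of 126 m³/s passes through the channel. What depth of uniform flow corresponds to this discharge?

y_n = 3.53 m

Manning's equation rearranged: A R^(2/3) = nQ / (1·√S) = 0.017 × 126 / (√0.008) = 23.95.
At y = 3.88 m: A R^(2/3) = 28.25 — too large.
At y = 3.08 m: A R^(2/3) = 18.99 — too small.
At y = 3.53 m: A R^(2/3) = 23.98 — close enough.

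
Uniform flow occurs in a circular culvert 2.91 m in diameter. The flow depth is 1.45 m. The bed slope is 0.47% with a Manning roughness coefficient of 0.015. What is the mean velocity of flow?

For a circular section of diameter D = 2.91 m at depth y = 1.45 m, the central angle is θ = 2 arccos(1 − 2y/D) = 3.135 rad. Then A = (D²/8)(θ − sin θ) = 3.311 m² and P = Dθ/2 = 4.561 m.
Hydraulic radius R = A/P = 3.311/4.561 = 0.7259 m.
From Manning's equation, V = (1/n) R^(2/3) S^(1/2) = (1/0.015) × 0.7259^(2/3) × 0.0047^(1/2) = 3.69 m/s.

V = 3.69 m/s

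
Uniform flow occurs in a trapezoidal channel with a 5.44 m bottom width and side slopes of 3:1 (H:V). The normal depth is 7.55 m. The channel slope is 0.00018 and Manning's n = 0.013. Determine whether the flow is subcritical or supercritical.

With bottom width b = 5.44 m and side slope z = 3: A = (b + zy)y = (5.44 + 3×7.55)×7.55 = 212.1 m²; P = b + 2y√(1+z²) = 5.44 + 2×7.55×3.162 = 53.19 m.
Hydraulic radius R = A/P = 212.1/53.19 = 3.987 m.
V = (1/n) R^(2/3) √S = (1/0.013) × 3.987^(2/3) × √0.00018 = 2.595 m/s. Hydraulic depth D_h = A/T = 212.1/50.74 = 4.18 m.
Froude number Fr = V/√(g·D_h) = 2.595/√(9.81×4.18) = 0.405, which is less than 1, so the flow is subcritical.

subcritical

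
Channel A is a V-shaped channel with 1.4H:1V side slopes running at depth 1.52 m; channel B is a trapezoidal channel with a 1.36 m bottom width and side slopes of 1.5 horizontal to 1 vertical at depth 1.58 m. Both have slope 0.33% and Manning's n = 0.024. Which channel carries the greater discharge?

channel B

Channel A: For a triangular section with side slope z = 1.4: A = zy² = 1.4×1.52² = 3.235 m²; P = 2y√(1+z²) = 2×1.52×1.72 = 5.23 m. Hydraulic radius R = A/P = 3.235/5.23 = 0.6184 m. Q_A = (1/0.024)·3.235·0.6184^(2/3)·√0.0033 = 5.62 m³/s.
Channel B: With bottom width b = 1.36 m and side slope z = 1.5: A = (b + zy)y = (1.36 + 1.5×1.58)×1.58 = 5.893 m²; P = b + 2y√(1+z²) = 1.36 + 2×1.58×1.803 = 7.057 m. Hydraulic radius R = A/P = 5.893/7.057 = 0.8351 m. Q_B = (1/0.024)·5.893·0.8351^(2/3)·√0.0033 = 12.51 m³/s.
Q_A = 5.62 m³/s vs Q_B = 12.51 m³/s, so channel B carries more.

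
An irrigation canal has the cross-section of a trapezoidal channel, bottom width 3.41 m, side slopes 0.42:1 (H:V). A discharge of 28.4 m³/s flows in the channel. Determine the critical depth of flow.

y_c = 1.78 m

At critical depth, Q² T / (g A³) = 1, i.e. A³/T = Q²/g = 28.4²/9.81 = 82.22.
Trying y = 1.34 m: A³/T = 33.26 — low.
Trying y = 2.12 m: A³/T = 146 — high.
Trying y = 1.78 m: A³/T = 82.63 — ≈ 82.22.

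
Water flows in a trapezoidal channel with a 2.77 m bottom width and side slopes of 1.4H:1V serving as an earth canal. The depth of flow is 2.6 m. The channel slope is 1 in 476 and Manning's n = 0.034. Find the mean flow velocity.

With bottom width b = 2.77 m and side slope z = 1.4: A = (b + zy)y = (2.77 + 1.4×2.6)×2.6 = 16.67 m²; P = b + 2y√(1+z²) = 2.77 + 2×2.6×1.72 = 11.72 m.
Hydraulic radius R = A/P = 16.67/11.72 = 1.422 m.
From Manning's equation, V = (1/n) R^(2/3) S^(1/2) = (1/0.034) × 1.422^(2/3) × 0.002101^(1/2) = 1.71 m/s.

V = 1.71 m/s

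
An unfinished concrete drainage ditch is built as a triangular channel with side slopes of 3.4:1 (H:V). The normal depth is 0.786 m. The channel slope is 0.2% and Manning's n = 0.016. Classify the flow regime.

For a triangular section with side slope z = 3.4: A = zy² = 3.4×0.786² = 2.101 m²; P = 2y√(1+z²) = 2×0.786×3.544 = 5.571 m.
Hydraulic radius R = A/P = 2.101/5.571 = 0.377 m.
V = (1/n) R^(2/3) √S = (1/0.016) × 0.377^(2/3) × √0.002 = 1.459 m/s. Hydraulic depth D_h = A/T = 2.101/5.345 = 0.393 m.
Froude number Fr = V/√(g·D_h) = 1.459/√(9.81×0.393) = 0.743, which is less than 1, so the flow is subcritical.

subcritical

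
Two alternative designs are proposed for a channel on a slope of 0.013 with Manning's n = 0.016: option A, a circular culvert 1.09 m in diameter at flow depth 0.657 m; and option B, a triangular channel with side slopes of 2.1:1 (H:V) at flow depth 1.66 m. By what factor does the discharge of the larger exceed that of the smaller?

18

Channel A: For a circular section of diameter D = 1.09 m at depth y = 0.657 m, the central angle is θ = 2 arccos(1 − 2y/D) = 3.556 rad. Then A = (D²/8)(θ − sin θ) = 0.5878 m² and P = Dθ/2 = 1.938 m. Hydraulic radius R = A/P = 0.5878/1.938 = 0.3033 m. Q_A = (1/0.016)·0.5878·0.3033^(2/3)·√0.013 = 1.891 m³/s.
Channel B: For a triangular section with side slope z = 2.1: A = zy² = 2.1×1.66² = 5.787 m²; P = 2y√(1+z²) = 2×1.66×2.326 = 7.722 m. Hydraulic radius R = A/P = 5.787/7.722 = 0.7494 m. Q_B = (1/0.016)·5.787·0.7494^(2/3)·√0.013 = 34.02 m³/s.
The larger discharge is 34.02 m³/s and the smaller is 1.891 m³/s; the ratio is 18.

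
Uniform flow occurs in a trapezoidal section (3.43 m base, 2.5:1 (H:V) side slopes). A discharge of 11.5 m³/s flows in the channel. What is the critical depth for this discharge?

y_c = 0.846 m

At critical depth, Q² T / (g A³) = 1, i.e. A³/T = Q²/g = 11.5²/9.81 = 13.48.
Trying y = 1.05 m: A³/T = 29.61 — too large.
Trying y = 0.752 m: A³/T = 8.855 — too small.
Trying y = 0.846 m: A³/T = 13.48 — ≈ 13.48.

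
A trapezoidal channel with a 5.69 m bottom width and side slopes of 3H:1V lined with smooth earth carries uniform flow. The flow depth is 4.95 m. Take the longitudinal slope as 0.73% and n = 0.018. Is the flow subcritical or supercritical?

With bottom width b = 5.69 m and side slope z = 3: A = (b + zy)y = (5.69 + 3×4.95)×4.95 = 101.7 m²; P = b + 2y√(1+z²) = 5.69 + 2×4.95×3.162 = 37 m.
Hydraulic radius R = A/P = 101.7/37 = 2.748 m.
V = (1/n) R^(2/3) √S = (1/0.018) × 2.748^(2/3) × √0.0073 = 9.313 m/s. Hydraulic depth D_h = A/T = 101.7/35.39 = 2.873 m.
Froude number Fr = V/√(g·D_h) = 9.313/√(9.81×2.873) = 1.75, which is greater than 1, so the flow is supercritical.

supercritical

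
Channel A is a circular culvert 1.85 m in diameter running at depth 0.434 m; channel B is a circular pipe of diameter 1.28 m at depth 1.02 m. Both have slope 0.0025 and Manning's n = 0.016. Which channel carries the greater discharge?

Channel A: For a circular section of diameter D = 1.85 m at depth y = 0.434 m, the central angle is θ = 2 arccos(1 − 2y/D) = 2.022 rad. Then A = (D²/8)(θ − sin θ) = 0.4803 m² and P = Dθ/2 = 1.871 m. Hydraulic radius R = A/P = 0.4803/1.871 = 0.2568 m. Q_A = (1/0.016)·0.4803·0.2568^(2/3)·√0.0025 = 0.6064 m³/s.
Channel B: For a circular section of diameter D = 1.28 m at depth y = 1.02 m, the central angle is θ = 2 arccos(1 − 2y/D) = 4.413 rad. Then A = (D²/8)(θ − sin θ) = 1.099 m² and P = Dθ/2 = 2.824 m. Hydraulic radius R = A/P = 1.099/2.824 = 0.3893 m. Q_B = (1/0.016)·1.099·0.3893^(2/3)·√0.0025 = 1.832 m³/s.
Q_A = 0.6064 m³/s vs Q_B = 1.832 m³/s, so channel B carries more.

channel B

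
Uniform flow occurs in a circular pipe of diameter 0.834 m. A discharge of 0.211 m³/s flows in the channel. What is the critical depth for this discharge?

y_c = 0.269 m

At critical depth, Q² T / (g A³) = 1, i.e. A³/T = Q²/g = 0.211²/9.81 = 0.004538.
Trying y = 0.192 m: A³/T = 0.001223 — short.
Trying y = 0.334 m: A³/T = 0.01045 — over.
Trying y = 0.269 m: A³/T = 0.004536 — close enough.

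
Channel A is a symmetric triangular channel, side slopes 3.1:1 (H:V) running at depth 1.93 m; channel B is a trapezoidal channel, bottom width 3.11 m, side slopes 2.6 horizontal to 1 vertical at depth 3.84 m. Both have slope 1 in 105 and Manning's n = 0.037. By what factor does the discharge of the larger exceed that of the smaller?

7.44

Channel A: For a triangular section with side slope z = 3.1: A = zy² = 3.1×1.93² = 11.55 m²; P = 2y√(1+z²) = 2×1.93×3.257 = 12.57 m. Hydraulic radius R = A/P = 11.55/12.57 = 0.9184 m. Q_A = (1/0.037)·11.55·0.9184^(2/3)·√0.009524 = 28.78 m³/s.
Channel B: With bottom width b = 3.11 m and side slope z = 2.6: A = (b + zy)y = (3.11 + 2.6×3.84)×3.84 = 50.28 m²; P = b + 2y√(1+z²) = 3.11 + 2×3.84×2.786 = 24.5 m. Hydraulic radius R = A/P = 50.28/24.5 = 2.052 m. Q_B = (1/0.037)·50.28·2.052^(2/3)·√0.009524 = 214.2 m³/s.
The larger discharge is 214.2 m³/s and the smaller is 28.78 m³/s; the ratio is 7.44.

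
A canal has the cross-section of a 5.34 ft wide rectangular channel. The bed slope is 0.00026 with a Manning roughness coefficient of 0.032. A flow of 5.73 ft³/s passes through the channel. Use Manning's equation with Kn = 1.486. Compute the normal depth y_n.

y_n = 1.48 ft

Manning's equation rearranged: A R^(2/3) = nQ / (1.486·√S) = 0.032 × 5.73 / (1.486 × √0.00026) = 7.652.
At y = 1.8 ft: A R^(2/3) = 10.09 — over.
At y = 1.48 ft: A R^(2/3) = 7.649 — matches.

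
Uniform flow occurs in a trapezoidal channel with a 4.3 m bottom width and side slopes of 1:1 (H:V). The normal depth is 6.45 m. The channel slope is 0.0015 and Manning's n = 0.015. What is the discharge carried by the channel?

Q = 379 m³/s

With bottom width b = 4.3 m and side slope z = 1: A = (b + zy)y = (4.3 + 1×6.45)×6.45 = 69.34 m²; P = b + 2y√(1+z²) = 4.3 + 2×6.45×1.414 = 22.54 m.
Hydraulic radius R = A/P = 69.34/22.54 = 3.076 m.
Manning's equation: Q = (1/n) A R^(2/3) S^(1/2) = (1/0.015) × 69.34 × 3.076^(2/3) × 0.0015^(1/2) = 379 m³/s.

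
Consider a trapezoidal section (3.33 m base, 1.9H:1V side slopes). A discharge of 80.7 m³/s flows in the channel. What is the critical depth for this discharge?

y_c = 2.52 m

At critical depth, Q² T / (g A³) = 1, i.e. A³/T = Q²/g = 80.7²/9.81 = 663.9.
At y = 1.85 m: A³/T = 196 — short.
At y = 3.11 m: A³/T = 1566 — over.
At y = 2.52 m: A³/T = 663.4 — ≈ 663.9.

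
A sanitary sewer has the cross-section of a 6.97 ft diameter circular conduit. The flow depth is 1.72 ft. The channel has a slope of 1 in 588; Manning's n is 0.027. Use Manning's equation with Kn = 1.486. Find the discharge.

For a circular section of diameter D = 6.97 ft at depth y = 1.72 ft, the central angle is θ = 2 arccos(1 − 2y/D) = 2.079 rad. Then A = (D²/8)(θ − sin θ) = 7.324 ft² and P = Dθ/2 = 7.247 ft.
Hydraulic radius R = A/P = 7.324/7.247 = 1.011 ft.
Manning's equation: Q = (1.486/n) A R^(2/3) S^(1/2) = (1.486/0.027) × 7.324 × 1.011^(2/3) × 0.001701^(1/2) = 16.7 ft³/s.

Q = 16.7 ft³/s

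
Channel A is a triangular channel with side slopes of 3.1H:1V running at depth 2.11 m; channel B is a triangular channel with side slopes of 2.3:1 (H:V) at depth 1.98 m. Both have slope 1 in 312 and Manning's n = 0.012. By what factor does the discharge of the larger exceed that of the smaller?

1.64

Channel A: For a triangular section with side slope z = 3.1: A = zy² = 3.1×2.11² = 13.8 m²; P = 2y√(1+z²) = 2×2.11×3.257 = 13.75 m. Hydraulic radius R = A/P = 13.8/13.75 = 1.004 m. Q_A = (1/0.012)·13.8·1.004^(2/3)·√0.003205 = 65.29 m³/s.
Channel B: For a triangular section with side slope z = 2.3: A = zy² = 2.3×1.98² = 9.017 m²; P = 2y√(1+z²) = 2×1.98×2.508 = 9.932 m. Hydraulic radius R = A/P = 9.017/9.932 = 0.9079 m. Q_B = (1/0.012)·9.017·0.9079^(2/3)·√0.003205 = 39.89 m³/s.
The larger discharge is 65.29 m³/s and the smaller is 39.89 m³/s; the ratio is 1.64.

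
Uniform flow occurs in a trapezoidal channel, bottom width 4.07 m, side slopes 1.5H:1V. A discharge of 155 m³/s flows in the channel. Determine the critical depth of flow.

At critical depth, Q² T / (g A³) = 1, i.e. A³/T = Q²/g = 155²/9.81 = 2449.
Trying y = 2.7 m: A³/T = 865.9 — too small.
Trying y = 3.91 m: A³/T = 3710 — too large.
Trying y = 3.52 m: A³/T = 2437 — close enough.

y_c = 3.52 m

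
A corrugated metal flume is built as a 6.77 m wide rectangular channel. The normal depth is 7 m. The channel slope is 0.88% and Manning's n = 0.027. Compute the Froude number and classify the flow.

subcritical

Flow area A = b·y = 6.77 × 7 = 47.39 m². Wetted perimeter P = b + 2y = 6.77 + 2×7 = 20.77 m.
Hydraulic radius R = A/P = 47.39/20.77 = 2.282 m.
V = (1/n) R^(2/3) √S = (1/0.027) × 2.282^(2/3) × √0.0088 = 6.022 m/s. Hydraulic depth D_h = A/T = 47.39/6.77 = 7 m.
Froude number Fr = V/√(g·D_h) = 6.022/√(9.81×7) = 0.727, which is less than 1, so the flow is subcritical.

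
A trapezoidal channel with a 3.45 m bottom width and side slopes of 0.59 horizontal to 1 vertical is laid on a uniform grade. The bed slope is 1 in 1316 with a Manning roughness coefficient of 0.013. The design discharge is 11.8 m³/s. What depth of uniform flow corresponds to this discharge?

Manning's equation rearranged: A R^(2/3) = nQ / (1·√S) = 0.013 × 11.8 / (√0.0007599) = 5.565.
At y = 1.65 m: A R^(2/3) = 7.31 — over.
At y = 1.21 m: A R^(2/3) = 4.359 — short.
At y = 1.4 m: A R^(2/3) = 5.553 — ≈ 5.565.

y_n = 1.4 m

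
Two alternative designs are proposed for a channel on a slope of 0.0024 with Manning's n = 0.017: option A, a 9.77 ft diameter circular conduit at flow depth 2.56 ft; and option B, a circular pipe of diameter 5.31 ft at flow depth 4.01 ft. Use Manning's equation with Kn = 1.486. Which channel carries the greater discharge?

Channel A: For a circular section of diameter D = 9.77 ft at depth y = 2.56 ft, the central angle is θ = 2 arccos(1 − 2y/D) = 2.15 rad. Then A = (D²/8)(θ − sin θ) = 15.66 ft² and P = Dθ/2 = 10.5 ft. Hydraulic radius R = A/P = 15.66/10.5 = 1.491 ft. Q_A = (1.486/0.017)·15.66·1.491^(2/3)·√0.0024 = 87.52 ft³/s.
Channel B: For a circular section of diameter D = 5.31 ft at depth y = 4.01 ft, the central angle is θ = 2 arccos(1 − 2y/D) = 4.213 rad. Then A = (D²/8)(θ − sin θ) = 17.94 ft² and P = Dθ/2 = 11.18 ft. Hydraulic radius R = A/P = 17.94/11.18 = 1.604 ft. Q_B = (1.486/0.017)·17.94·1.604^(2/3)·√0.0024 = 105.3 ft³/s.
Q_A = 87.52 ft³/s vs Q_B = 105.3 ft³/s, so channel B carries more.

channel B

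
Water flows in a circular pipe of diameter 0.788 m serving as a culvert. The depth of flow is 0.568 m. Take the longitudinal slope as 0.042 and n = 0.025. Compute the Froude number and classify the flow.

For a circular section of diameter D = 0.788 m at depth y = 0.568 m, the central angle is θ = 2 arccos(1 − 2y/D) = 4.056 rad. Then A = (D²/8)(θ − sin θ) = 0.3764 m² and P = Dθ/2 = 1.598 m.
Hydraulic radius R = A/P = 0.3764/1.598 = 0.2355 m.
V = (1/n) R^(2/3) √S = (1/0.025) × 0.2355^(2/3) × √0.042 = 3.126 m/s. Hydraulic depth D_h = A/T = 0.3764/0.707 = 0.5323 m.
Froude number Fr = V/√(g·D_h) = 3.126/√(9.81×0.5323) = 1.37, which is greater than 1, so the flow is supercritical.

supercritical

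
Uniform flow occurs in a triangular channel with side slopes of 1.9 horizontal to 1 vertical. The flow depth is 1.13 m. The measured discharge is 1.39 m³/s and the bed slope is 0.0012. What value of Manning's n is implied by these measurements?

n = 0.0381

For a triangular section with side slope z = 1.9: A = zy² = 1.9×1.13² = 2.426 m²; P = 2y√(1+z²) = 2×1.13×2.147 = 4.852 m.
Hydraulic radius R = A/P = 2.426/4.852 = 0.5 m.
Rearranging Manning's equation: n = (1/Q) A R^(2/3) S^(1/2) = (1/1.39) × 2.426 × 0.5^(2/3) × √0.0012 = 0.0381.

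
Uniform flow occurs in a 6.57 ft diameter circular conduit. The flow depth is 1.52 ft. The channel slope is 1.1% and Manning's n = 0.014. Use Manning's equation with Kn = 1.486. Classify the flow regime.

supercritical

For a circular section of diameter D = 6.57 ft at depth y = 1.52 ft, the central angle is θ = 2 arccos(1 − 2y/D) = 2.007 rad. Then A = (D²/8)(θ − sin θ) = 5.94 ft² and P = Dθ/2 = 6.593 ft.
Hydraulic radius R = A/P = 5.94/6.593 = 0.9009 ft.
V = (1.486/n) R^(2/3) √S = (1.486/0.014) × 0.9009^(2/3) × √0.011 = 10.38 ft/s. Hydraulic depth D_h = A/T = 5.94/5.541 = 1.072 ft.
Froude number Fr = V/√(g·D_h) = 10.38/√(32.2×1.072) = 1.77, which is greater than 1, so the flow is supercritical.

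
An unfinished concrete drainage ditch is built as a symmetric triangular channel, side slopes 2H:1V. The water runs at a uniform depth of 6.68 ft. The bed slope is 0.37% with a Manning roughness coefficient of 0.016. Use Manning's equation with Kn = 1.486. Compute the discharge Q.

Q = 1050 ft³/s

For a triangular section with side slope z = 2: A = zy² = 2×6.68² = 89.24 ft²; P = 2y√(1+z²) = 2×6.68×2.236 = 29.87 ft.
Hydraulic radius R = A/P = 89.24/29.87 = 2.987 ft.
Manning's equation: Q = (1.486/n) A R^(2/3) S^(1/2) = (1.486/0.016) × 89.24 × 2.987^(2/3) × 0.0037^(1/2) = 1050 ft³/s.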